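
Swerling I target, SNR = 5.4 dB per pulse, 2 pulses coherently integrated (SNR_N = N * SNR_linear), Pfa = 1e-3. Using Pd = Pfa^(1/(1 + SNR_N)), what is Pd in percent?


SNR_lin = 10^(5.4/10) = 3.46737
SNR_N = 2 * 3.46737 = 6.93474
1/(1 + SNR_N) = 1/7.93474 = 0.1260281
Pd = (1e-3)^0.1260281 = 0.41871
Pd = 41.9%

41.9%


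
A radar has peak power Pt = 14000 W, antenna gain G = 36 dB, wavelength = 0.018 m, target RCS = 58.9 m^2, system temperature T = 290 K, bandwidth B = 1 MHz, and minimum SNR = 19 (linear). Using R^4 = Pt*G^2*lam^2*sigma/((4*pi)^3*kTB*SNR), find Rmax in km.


G_lin = 10^(36/10) = 3981.071706
R^4 = 14000 * 3981.071706^2 * 0.018^2 * 58.9 / ((4*pi)^3 * 1.38e-23 * 290 * 1000000.0 * 19)
R^4 = 2.80626e19 m^4
R_max = (2.80626e19)^(1/4) = 72783.3 m = 72.8 km

72.8 km


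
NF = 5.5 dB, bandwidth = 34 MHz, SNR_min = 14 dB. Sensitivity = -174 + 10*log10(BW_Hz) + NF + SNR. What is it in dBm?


10*log10(34000000.0) = 75.31
S = -174 + 75.31 + 5.5 + 14 = -79.2 dBm

-79.2 dBm


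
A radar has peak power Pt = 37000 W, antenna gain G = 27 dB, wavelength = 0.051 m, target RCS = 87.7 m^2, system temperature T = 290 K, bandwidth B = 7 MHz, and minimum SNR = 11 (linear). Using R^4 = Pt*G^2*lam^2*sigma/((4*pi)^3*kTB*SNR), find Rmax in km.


G_lin = 10^(27/10) = 501.187234
R^4 = 37000 * 501.187234^2 * 0.051^2 * 87.7 / ((4*pi)^3 * 1.38e-23 * 290 * 7000000.0 * 11)
R^4 = 3.46692e18 m^4
R_max = (3.46692e18)^(1/4) = 43150.5 m = 43.2 km

43.2 km


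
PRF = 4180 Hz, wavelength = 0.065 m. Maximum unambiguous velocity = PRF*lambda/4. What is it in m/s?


V_ua = 4180 * 0.065 / 4 = 67.9 m/s

67.9 m/s


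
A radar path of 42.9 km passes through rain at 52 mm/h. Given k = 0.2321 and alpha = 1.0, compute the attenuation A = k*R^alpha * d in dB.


gamma = 0.2321 * 52^1.0 = 12.0692 dB/km
A = 12.0692 * 42.9 = 517.77 dB

517.77 dB


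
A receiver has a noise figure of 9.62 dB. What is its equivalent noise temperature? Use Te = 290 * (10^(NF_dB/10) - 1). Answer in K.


NF_lin = 10^(9.62/10) = 9.162205
Te = 290 * (9.162205 - 1) = 2367.0 K

2367.0 K


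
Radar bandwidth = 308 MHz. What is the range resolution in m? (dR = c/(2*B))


dR = 3e8 / (2 * 308000000.0) = 0.49 m

0.49 m


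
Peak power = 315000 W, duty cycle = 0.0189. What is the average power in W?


P_avg = 315000 * 0.0189 = 5953.5 W

5953.5 W


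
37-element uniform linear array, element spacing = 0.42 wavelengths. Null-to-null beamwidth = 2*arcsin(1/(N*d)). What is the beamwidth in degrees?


1/(N*d) = 1/(37*0.42) = 0.06435
BW = 2*arcsin(0.06435) = 7.4 degrees

7.4 degrees


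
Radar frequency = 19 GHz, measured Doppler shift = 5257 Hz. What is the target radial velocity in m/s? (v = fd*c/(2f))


v = 5257 * 3e8 / (2 * 19000000000.0) = 41.5 m/s

41.5 m/s


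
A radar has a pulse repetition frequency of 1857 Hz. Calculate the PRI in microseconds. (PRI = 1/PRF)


PRI = 1/1857 = 0.000538503 s = 538.5 us

538.5 us


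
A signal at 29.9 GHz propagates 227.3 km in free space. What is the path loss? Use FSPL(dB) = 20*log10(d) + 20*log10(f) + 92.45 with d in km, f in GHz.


20*log10(227.3) = 47.13
20*log10(29.9) = 29.51
FSPL = 169.1 dB

169.1 dB


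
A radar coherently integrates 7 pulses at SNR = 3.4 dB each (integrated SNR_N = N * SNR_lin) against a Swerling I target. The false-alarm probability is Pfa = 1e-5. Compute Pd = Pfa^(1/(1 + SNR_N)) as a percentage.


SNR_lin = 10^(3.4/10) = 2.18776
SNR_N = 7 * 2.18776 = 15.31432
1/(1 + SNR_N) = 1/16.31432 = 0.0612958
Pd = (1e-5)^0.0612958 = 0.49377
Pd = 49.4%

49.4%


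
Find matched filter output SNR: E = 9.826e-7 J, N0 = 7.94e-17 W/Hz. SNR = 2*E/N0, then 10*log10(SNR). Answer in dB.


SNR_lin = 2 * 9.826e-7 / 7.94e-17 = 2.475e10
SNR_dB = 10*log10(2.475e10) = 103.9 dB

103.9 dB


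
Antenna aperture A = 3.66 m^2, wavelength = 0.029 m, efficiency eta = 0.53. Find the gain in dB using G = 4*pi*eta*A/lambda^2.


G_linear = 4*pi*0.53*3.66/0.029^2 = 28984.83
G_dB = 10*log10(28984.83) = 44.6 dB

44.6 dB


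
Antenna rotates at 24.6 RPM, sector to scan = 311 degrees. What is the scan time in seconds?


t = 311 / (24.6 * 360) * 60 = 2.11 s

2.11 s


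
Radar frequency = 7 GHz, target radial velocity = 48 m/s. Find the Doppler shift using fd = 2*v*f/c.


fd = 2 * 48 * 7000000000.0 / 3e8 = 2240.0 Hz

2240.0 Hz


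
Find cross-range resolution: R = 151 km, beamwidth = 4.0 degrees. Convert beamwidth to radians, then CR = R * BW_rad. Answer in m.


BW_rad = 0.06981317
CR = 151000 * 0.06981317 = 10541.8 m

10541.8 m


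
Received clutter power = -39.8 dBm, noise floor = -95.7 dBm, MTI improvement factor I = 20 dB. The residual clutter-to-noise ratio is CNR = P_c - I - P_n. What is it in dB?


CNR = -39.8 - 20 - (-95.7) = 35.9 dB

35.9 dB


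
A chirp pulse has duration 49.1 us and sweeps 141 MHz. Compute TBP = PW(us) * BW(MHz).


TBP = 49.1 * 141 = 6923.1

6923.1


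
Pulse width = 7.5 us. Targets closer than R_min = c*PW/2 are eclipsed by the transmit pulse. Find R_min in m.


R_min = 3e8 * 7.5e-6 / 2 = 1125.0 m

1125.0 m


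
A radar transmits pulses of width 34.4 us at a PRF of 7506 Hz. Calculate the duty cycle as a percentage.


DC = 34.4e-6 * 7506 * 100 = 25.82%

25.82%


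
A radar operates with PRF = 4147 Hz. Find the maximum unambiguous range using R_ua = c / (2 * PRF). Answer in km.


R_ua = 3e8 / (2 * 4147) = 36170.7 m = 36.2 km

36.2 km


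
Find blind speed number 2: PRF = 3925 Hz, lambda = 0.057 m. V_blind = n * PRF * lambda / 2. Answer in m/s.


V_blind = 2 * 3925 * 0.057 / 2 = 223.7 m/s

223.7 m/s


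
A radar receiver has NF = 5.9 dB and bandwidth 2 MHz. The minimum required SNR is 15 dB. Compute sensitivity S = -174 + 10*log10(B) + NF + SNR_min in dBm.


10*log10(2000000.0) = 63.01
S = -174 + 63.01 + 5.9 + 15 = -90.1 dBm

-90.1 dBm


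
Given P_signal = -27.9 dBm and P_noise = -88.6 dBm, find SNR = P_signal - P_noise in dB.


SNR = -27.9 - (-88.6) = 60.7 dB

60.7 dB


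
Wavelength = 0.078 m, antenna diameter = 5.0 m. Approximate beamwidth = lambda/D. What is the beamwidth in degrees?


BW_rad = 0.078 / 5.0 = 0.0156
BW_deg = 0.89 degrees

0.89 degrees


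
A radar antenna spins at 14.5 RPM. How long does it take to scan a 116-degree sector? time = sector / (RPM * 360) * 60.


t = 116 / (14.5 * 360) * 60 = 1.33 s

1.33 s


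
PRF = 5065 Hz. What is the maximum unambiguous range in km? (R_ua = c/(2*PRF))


R_ua = 3e8 / (2 * 5065) = 29615.0 m = 29.6 km

29.6 km


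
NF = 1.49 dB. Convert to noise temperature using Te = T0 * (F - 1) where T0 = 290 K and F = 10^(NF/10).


NF_lin = 10^(1.49/10) = 1.409289
Te = 290 * (1.409289 - 1) = 118.7 K

118.7 K


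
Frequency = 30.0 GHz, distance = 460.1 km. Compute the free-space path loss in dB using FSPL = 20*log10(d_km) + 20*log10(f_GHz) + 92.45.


20*log10(460.1) = 53.26
20*log10(30.0) = 29.54
FSPL = 175.2 dB

175.2 dB


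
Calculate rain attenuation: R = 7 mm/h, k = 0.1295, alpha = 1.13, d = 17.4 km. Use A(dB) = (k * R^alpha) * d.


gamma = 0.1295 * 7^1.13 = 1.167429 dB/km
A = 1.167429 * 17.4 = 20.31 dB

20.31 dB


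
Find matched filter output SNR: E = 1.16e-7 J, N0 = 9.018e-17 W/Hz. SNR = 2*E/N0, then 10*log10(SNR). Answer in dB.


SNR_lin = 2 * 1.16e-7 / 9.018e-17 = 2.573e9
SNR_dB = 10*log10(2.573e9) = 94.1 dB

94.1 dB


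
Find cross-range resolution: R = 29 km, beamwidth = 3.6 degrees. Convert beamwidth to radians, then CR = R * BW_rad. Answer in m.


BW_rad = 0.062831853
CR = 29000 * 0.062831853 = 1822.1 m

1822.1 m


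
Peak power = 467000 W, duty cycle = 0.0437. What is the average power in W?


P_avg = 467000 * 0.0437 = 20407.9 W

20407.9 W


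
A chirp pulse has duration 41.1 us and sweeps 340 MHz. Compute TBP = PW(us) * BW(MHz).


TBP = 41.1 * 340 = 13974.0

13974.0


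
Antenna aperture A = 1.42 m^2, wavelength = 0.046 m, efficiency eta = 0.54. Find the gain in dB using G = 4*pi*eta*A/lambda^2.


G_linear = 4*pi*0.54*1.42/0.046^2 = 4553.82
G_dB = 10*log10(4553.82) = 36.6 dB

36.6 dB


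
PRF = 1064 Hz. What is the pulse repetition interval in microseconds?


PRI = 1/1064 = 0.0009398496 s = 939.8 us

939.8 us


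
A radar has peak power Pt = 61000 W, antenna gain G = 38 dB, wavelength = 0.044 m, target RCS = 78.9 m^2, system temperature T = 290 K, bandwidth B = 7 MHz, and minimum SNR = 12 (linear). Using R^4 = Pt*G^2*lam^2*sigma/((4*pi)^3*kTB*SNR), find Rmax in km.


G_lin = 10^(38/10) = 6309.573445
R^4 = 61000 * 6309.573445^2 * 0.044^2 * 78.9 / ((4*pi)^3 * 1.38e-23 * 290 * 7000000.0 * 12)
R^4 = 5.56066e20 m^4
R_max = (5.56066e20)^(1/4) = 153561.2 m = 153.6 km

153.6 km


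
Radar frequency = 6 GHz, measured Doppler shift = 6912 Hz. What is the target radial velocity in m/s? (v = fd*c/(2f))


v = 6912 * 3e8 / (2 * 6000000000.0) = 172.8 m/s

172.8 m/s


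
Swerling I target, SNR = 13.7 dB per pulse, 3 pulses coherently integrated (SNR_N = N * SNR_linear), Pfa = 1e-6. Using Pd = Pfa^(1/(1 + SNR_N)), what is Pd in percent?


SNR_lin = 10^(13.7/10) = 23.44229
SNR_N = 3 * 23.44229 = 70.32687
1/(1 + SNR_N) = 1/71.32687 = 0.01402
Pd = (1e-6)^0.01402 = 0.82391
Pd = 82.4%

82.4%


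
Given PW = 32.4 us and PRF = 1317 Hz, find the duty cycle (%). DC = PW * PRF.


DC = 32.4e-6 * 1317 * 100 = 4.27%

4.27%


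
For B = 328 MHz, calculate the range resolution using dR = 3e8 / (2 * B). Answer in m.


dR = 3e8 / (2 * 328000000.0) = 0.46 m

0.46 m


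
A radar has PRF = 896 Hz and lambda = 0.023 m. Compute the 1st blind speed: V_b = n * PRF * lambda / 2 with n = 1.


V_blind = 1 * 896 * 0.023 / 2 = 10.3 m/s

10.3 m/s


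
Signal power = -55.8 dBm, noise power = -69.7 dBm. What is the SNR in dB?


SNR = -55.8 - (-69.7) = 13.9 dB

13.9 dB


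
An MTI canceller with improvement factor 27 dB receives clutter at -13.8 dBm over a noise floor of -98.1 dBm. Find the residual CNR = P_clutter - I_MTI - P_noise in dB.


CNR = -13.8 - 27 - (-98.1) = 57.3 dB

57.3 dB


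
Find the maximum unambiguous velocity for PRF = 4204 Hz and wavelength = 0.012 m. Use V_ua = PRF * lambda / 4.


V_ua = 4204 * 0.012 / 4 = 12.6 m/s

12.6 m/s


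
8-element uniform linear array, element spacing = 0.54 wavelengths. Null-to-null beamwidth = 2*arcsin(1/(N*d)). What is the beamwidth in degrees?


1/(N*d) = 1/(8*0.54) = 0.231481
BW = 2*arcsin(0.231481) = 26.8 degrees

26.8 degrees


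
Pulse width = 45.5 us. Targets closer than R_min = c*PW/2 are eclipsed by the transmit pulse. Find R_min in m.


R_min = 3e8 * 45.5e-6 / 2 = 6825.0 m

6825.0 m


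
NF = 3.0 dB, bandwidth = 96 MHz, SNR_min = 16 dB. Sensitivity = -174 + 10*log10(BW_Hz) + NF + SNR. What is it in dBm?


10*log10(96000000.0) = 79.82
S = -174 + 79.82 + 3.0 + 16 = -75.2 dBm

-75.2 dBm


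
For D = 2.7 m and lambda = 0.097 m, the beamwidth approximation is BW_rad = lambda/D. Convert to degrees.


BW_rad = 0.097 / 2.7 = 0.035926
BW_deg = 2.06 degrees

2.06 degrees


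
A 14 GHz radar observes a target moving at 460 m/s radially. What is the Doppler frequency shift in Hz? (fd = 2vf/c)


fd = 2 * 460 * 14000000000.0 / 3e8 = 42933.3 Hz

42933.3 Hz


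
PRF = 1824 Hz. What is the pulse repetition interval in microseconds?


PRI = 1/1824 = 0.0005482456 s = 548.2 us

548.2 us


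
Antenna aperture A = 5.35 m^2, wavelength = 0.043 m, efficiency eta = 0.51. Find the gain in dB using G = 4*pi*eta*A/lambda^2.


G_linear = 4*pi*0.51*5.35/0.043^2 = 18543.72
G_dB = 10*log10(18543.72) = 42.7 dB

42.7 dB


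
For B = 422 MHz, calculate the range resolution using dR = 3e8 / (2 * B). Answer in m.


dR = 3e8 / (2 * 422000000.0) = 0.36 m

0.36 m


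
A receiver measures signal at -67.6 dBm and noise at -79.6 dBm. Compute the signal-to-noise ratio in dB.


SNR = -67.6 - (-79.6) = 12.0 dB

12.0 dB


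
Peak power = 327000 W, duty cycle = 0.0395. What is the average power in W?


P_avg = 327000 * 0.0395 = 12916.5 W

12916.5 W


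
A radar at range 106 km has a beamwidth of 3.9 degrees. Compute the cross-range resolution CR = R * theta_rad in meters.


BW_rad = 0.068067841
CR = 106000 * 0.068067841 = 7215.2 m

7215.2 m


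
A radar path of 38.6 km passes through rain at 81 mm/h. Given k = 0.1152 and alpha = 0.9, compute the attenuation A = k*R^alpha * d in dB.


gamma = 0.1152 * 81^0.9 = 6.012969 dB/km
A = 6.012969 * 38.6 = 232.1 dB

232.1 dB


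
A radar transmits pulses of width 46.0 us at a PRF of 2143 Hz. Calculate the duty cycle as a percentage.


DC = 46.0e-6 * 2143 * 100 = 9.86%

9.86%


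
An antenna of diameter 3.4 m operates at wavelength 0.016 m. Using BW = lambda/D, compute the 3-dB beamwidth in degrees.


BW_rad = 0.016 / 3.4 = 0.004706
BW_deg = 0.27 degrees

0.27 degrees


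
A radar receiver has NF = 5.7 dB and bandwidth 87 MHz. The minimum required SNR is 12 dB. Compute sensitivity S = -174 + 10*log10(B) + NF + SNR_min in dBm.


10*log10(87000000.0) = 79.4
S = -174 + 79.4 + 5.7 + 12 = -76.9 dBm

-76.9 dBm


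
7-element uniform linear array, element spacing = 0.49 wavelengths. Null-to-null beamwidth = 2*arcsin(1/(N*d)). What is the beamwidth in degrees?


1/(N*d) = 1/(7*0.49) = 0.291545
BW = 2*arcsin(0.291545) = 33.9 degrees

33.9 degrees


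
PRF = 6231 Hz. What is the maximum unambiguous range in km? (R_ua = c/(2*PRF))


R_ua = 3e8 / (2 * 6231) = 24073.2 m = 24.1 km

24.1 km


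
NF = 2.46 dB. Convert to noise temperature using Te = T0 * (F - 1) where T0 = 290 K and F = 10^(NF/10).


NF_lin = 10^(2.46/10) = 1.761976
Te = 290 * (1.761976 - 1) = 221.0 K

221.0 K


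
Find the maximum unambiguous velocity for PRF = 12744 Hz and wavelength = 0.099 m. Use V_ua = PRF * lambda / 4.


V_ua = 12744 * 0.099 / 4 = 315.4 m/s

315.4 m/s


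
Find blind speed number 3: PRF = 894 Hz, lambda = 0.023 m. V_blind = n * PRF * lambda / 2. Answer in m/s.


V_blind = 3 * 894 * 0.023 / 2 = 30.8 m/s

30.8 m/s


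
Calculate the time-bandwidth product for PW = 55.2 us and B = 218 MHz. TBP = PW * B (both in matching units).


TBP = 55.2 * 218 = 12033.6

12033.6


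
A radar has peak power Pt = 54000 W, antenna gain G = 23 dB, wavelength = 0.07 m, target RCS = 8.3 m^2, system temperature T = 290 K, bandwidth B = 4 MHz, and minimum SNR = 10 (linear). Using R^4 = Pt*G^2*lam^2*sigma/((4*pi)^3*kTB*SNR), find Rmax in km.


G_lin = 10^(23/10) = 199.526231
R^4 = 54000 * 199.526231^2 * 0.07^2 * 8.3 / ((4*pi)^3 * 1.38e-23 * 290 * 4000000.0 * 10)
R^4 = 2.75233e17 m^4
R_max = (2.75233e17)^(1/4) = 22904.7 m = 22.9 km

22.9 km


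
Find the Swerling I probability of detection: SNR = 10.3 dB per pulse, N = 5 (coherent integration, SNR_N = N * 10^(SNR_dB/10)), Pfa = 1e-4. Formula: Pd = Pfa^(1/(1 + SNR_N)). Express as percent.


SNR_lin = 10^(10.3/10) = 10.71519
SNR_N = 5 * 10.71519 = 53.57595
1/(1 + SNR_N) = 1/54.57595 = 0.0183231
Pd = (1e-4)^0.0183231 = 0.84471
Pd = 84.5%

84.5%


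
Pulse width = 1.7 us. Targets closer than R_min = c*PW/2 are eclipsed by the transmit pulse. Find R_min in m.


R_min = 3e8 * 1.7e-6 / 2 = 255.0 m

255.0 m


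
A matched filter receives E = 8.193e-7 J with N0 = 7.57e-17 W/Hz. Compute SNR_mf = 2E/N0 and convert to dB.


SNR_lin = 2 * 8.193e-7 / 7.57e-17 = 2.165e10
SNR_dB = 10*log10(2.165e10) = 103.4 dB

103.4 dB


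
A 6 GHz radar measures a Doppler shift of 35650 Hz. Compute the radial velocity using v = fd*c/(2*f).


v = 35650 * 3e8 / (2 * 6000000000.0) = 891.3 m/s

891.3 m/s


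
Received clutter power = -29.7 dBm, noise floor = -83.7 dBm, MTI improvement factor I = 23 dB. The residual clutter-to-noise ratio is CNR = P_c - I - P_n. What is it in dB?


CNR = -29.7 - 23 - (-83.7) = 31.0 dB

31.0 dB


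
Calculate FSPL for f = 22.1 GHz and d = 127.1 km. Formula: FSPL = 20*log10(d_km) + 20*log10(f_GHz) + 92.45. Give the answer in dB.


20*log10(127.1) = 42.08
20*log10(22.1) = 26.89
FSPL = 161.4 dB

161.4 dB


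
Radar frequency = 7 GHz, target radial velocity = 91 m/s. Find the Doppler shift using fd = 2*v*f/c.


fd = 2 * 91 * 7000000000.0 / 3e8 = 4246.7 Hz

4246.7 Hz


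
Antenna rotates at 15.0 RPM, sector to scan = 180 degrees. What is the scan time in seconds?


t = 180 / (15.0 * 360) * 60 = 2.0 s

2.0 s


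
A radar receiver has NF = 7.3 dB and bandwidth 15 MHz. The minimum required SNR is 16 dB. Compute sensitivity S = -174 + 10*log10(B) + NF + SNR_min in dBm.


10*log10(15000000.0) = 71.76
S = -174 + 71.76 + 7.3 + 16 = -78.9 dBm

-78.9 dBm


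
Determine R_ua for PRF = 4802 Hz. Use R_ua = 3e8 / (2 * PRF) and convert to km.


R_ua = 3e8 / (2 * 4802) = 31237.0 m = 31.2 km

31.2 km


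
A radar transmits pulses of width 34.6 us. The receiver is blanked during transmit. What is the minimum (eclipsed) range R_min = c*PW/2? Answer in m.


R_min = 3e8 * 34.6e-6 / 2 = 5190.0 m

5190.0 m


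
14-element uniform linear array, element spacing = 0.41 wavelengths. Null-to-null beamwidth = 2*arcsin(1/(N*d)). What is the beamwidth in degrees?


1/(N*d) = 1/(14*0.41) = 0.174216
BW = 2*arcsin(0.174216) = 20.1 degrees

20.1 degrees


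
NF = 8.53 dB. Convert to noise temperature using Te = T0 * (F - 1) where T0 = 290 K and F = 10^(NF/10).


NF_lin = 10^(8.53/10) = 7.12853
Te = 290 * (7.12853 - 1) = 1777.3 K

1777.3 K


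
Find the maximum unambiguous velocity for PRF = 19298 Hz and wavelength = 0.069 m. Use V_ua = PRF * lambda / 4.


V_ua = 19298 * 0.069 / 4 = 332.9 m/s

332.9 m/s


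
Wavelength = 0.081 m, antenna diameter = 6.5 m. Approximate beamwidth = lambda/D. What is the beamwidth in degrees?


BW_rad = 0.081 / 6.5 = 0.012462
BW_deg = 0.71 degrees

0.71 degrees


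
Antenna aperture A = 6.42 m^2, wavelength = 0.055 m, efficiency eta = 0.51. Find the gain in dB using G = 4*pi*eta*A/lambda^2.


G_linear = 4*pi*0.51*6.42/0.055^2 = 13601.59
G_dB = 10*log10(13601.59) = 41.3 dB

41.3 dB


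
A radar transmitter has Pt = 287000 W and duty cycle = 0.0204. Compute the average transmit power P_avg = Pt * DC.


P_avg = 287000 * 0.0204 = 5854.8 W

5854.8 W


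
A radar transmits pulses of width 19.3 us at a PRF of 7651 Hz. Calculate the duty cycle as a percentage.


DC = 19.3e-6 * 7651 * 100 = 14.77%

14.77%


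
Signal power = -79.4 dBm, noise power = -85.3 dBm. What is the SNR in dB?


SNR = -79.4 - (-85.3) = 5.9 dB

5.9 dB


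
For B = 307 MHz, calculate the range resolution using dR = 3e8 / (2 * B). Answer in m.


dR = 3e8 / (2 * 307000000.0) = 0.49 m

0.49 m


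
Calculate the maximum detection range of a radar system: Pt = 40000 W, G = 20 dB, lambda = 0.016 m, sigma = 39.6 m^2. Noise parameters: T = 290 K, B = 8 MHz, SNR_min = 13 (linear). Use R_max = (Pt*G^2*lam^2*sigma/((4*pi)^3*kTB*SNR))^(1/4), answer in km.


G_lin = 10^(20/10) = 100.0
R^4 = 40000 * 100.0^2 * 0.016^2 * 39.6 / ((4*pi)^3 * 1.38e-23 * 290 * 8000000.0 * 13)
R^4 = 4.9097e15 m^4
R_max = (4.9097e15)^(1/4) = 8370.7 m = 8.4 km

8.4 km


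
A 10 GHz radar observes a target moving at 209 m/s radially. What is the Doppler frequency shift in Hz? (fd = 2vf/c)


fd = 2 * 209 * 10000000000.0 / 3e8 = 13933.3 Hz

13933.3 Hz


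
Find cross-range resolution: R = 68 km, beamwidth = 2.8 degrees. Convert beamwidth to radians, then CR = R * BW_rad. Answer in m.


BW_rad = 0.048869219
CR = 68000 * 0.048869219 = 3323.1 m

3323.1 m


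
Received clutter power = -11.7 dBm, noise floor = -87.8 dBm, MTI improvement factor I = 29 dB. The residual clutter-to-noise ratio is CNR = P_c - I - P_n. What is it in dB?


CNR = -11.7 - 29 - (-87.8) = 47.1 dB

47.1 dB


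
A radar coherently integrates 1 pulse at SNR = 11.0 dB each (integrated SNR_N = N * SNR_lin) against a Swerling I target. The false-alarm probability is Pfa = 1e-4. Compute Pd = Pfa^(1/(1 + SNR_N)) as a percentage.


SNR_lin = 10^(11.0/10) = 12.58925
SNR_N = 1 * 12.58925 = 12.58925
1/(1 + SNR_N) = 1/13.58925 = 0.0735876
Pd = (1e-4)^0.0735876 = 0.50775
Pd = 50.8%

50.8%


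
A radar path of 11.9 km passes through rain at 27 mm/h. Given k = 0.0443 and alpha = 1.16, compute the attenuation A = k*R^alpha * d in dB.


gamma = 0.0443 * 27^1.16 = 2.026682 dB/km
A = 2.026682 * 11.9 = 24.12 dB

24.12 dB


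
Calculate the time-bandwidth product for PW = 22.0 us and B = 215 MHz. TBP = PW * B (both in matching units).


TBP = 22.0 * 215 = 4730.0

4730.0


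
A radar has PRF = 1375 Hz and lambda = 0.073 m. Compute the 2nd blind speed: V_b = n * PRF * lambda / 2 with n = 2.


V_blind = 2 * 1375 * 0.073 / 2 = 100.4 m/s

100.4 m/s


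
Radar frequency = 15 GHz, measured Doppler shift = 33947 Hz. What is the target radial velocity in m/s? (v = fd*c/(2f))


v = 33947 * 3e8 / (2 * 15000000000.0) = 339.5 m/s

339.5 m/s


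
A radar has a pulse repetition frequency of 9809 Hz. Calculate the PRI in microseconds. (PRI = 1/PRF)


PRI = 1/9809 = 0.0001019472 s = 101.9 us

101.9 us


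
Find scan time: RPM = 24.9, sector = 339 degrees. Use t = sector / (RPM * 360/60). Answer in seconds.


t = 339 / (24.9 * 360) * 60 = 2.27 s

2.27 s


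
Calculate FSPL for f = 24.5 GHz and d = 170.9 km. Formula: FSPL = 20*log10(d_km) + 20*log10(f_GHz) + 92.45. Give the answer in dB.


20*log10(170.9) = 44.65
20*log10(24.5) = 27.78
FSPL = 164.9 dB

164.9 dB


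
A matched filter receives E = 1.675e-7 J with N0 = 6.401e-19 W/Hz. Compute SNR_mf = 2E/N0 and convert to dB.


SNR_lin = 2 * 1.675e-7 / 6.401e-19 = 5.234e11
SNR_dB = 10*log10(5.234e11) = 117.2 dB

117.2 dB


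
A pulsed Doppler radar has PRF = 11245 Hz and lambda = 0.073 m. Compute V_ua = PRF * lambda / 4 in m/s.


V_ua = 11245 * 0.073 / 4 = 205.2 m/s

205.2 m/s


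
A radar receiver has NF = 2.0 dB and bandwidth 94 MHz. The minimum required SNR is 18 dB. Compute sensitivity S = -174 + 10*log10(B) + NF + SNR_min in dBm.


10*log10(94000000.0) = 79.73
S = -174 + 79.73 + 2.0 + 18 = -74.3 dBm

-74.3 dBm


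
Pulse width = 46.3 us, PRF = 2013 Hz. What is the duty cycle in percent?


DC = 46.3e-6 * 2013 * 100 = 9.32%

9.32%


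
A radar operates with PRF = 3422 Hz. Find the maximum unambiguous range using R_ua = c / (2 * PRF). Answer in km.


R_ua = 3e8 / (2 * 3422) = 43834.0 m = 43.8 km

43.8 km


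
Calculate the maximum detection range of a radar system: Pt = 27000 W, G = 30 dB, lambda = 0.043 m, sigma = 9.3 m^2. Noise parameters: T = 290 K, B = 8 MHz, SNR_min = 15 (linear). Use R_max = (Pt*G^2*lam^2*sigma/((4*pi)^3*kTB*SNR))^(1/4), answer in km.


G_lin = 10^(30/10) = 1000.0
R^4 = 27000 * 1000.0^2 * 0.043^2 * 9.3 / ((4*pi)^3 * 1.38e-23 * 290 * 8000000.0 * 15)
R^4 = 4.87187e17 m^4
R_max = (4.87187e17)^(1/4) = 26419.5 m = 26.4 km

26.4 km


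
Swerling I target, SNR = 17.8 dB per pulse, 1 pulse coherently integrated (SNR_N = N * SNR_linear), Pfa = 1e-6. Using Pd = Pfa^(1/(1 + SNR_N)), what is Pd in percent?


SNR_lin = 10^(17.8/10) = 60.25596
SNR_N = 1 * 60.25596 = 60.25596
1/(1 + SNR_N) = 1/61.25596 = 0.0163249
Pd = (1e-6)^0.0163249 = 0.79809
Pd = 79.8%

79.8%


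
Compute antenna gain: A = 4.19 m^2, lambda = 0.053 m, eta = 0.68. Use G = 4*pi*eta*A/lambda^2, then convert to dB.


G_linear = 4*pi*0.68*4.19/0.053^2 = 12746.21
G_dB = 10*log10(12746.21) = 41.1 dB

41.1 dB


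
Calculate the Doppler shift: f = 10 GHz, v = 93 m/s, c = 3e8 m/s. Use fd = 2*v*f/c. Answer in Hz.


fd = 2 * 93 * 10000000000.0 / 3e8 = 6200.0 Hz

6200.0 Hz


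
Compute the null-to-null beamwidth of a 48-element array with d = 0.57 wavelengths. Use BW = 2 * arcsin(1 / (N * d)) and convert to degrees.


1/(N*d) = 1/(48*0.57) = 0.03655
BW = 2*arcsin(0.03655) = 4.2 degrees

4.2 degrees


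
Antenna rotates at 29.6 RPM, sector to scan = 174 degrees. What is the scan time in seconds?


t = 174 / (29.6 * 360) * 60 = 0.98 s

0.98 s


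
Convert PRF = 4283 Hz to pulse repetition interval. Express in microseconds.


PRI = 1/4283 = 0.0002334812 s = 233.5 us

233.5 us


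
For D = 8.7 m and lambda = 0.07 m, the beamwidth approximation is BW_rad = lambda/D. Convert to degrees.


BW_rad = 0.07 / 8.7 = 0.008046
BW_deg = 0.46 degrees

0.46 degrees


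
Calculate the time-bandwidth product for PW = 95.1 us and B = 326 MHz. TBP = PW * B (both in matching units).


TBP = 95.1 * 326 = 31002.6

31002.6


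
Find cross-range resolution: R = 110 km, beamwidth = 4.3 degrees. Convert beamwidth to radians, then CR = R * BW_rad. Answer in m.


BW_rad = 0.075049158
CR = 110000 * 0.075049158 = 8255.4 m

8255.4 m


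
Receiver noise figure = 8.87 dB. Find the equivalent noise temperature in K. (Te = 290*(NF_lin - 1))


NF_lin = 10^(8.87/10) = 7.709035
Te = 290 * (7.709035 - 1) = 1945.6 K

1945.6 K


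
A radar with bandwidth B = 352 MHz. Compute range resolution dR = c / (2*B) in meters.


dR = 3e8 / (2 * 352000000.0) = 0.43 m

0.43 m


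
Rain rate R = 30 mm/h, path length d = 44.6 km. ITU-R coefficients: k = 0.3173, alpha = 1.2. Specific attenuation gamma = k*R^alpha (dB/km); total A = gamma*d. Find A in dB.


gamma = 0.3173 * 30^1.2 = 18.793842 dB/km
A = 18.793842 * 44.6 = 838.21 dB

838.21 dB


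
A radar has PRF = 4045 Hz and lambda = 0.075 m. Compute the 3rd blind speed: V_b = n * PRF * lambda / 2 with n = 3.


V_blind = 3 * 4045 * 0.075 / 2 = 455.1 m/s

455.1 m/s


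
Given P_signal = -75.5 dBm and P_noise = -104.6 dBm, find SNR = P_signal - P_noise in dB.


SNR = -75.5 - (-104.6) = 29.1 dB

29.1 dB


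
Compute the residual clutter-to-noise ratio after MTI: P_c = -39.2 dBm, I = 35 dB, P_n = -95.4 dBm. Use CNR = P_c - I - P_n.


CNR = -39.2 - 35 - (-95.4) = 21.2 dB

21.2 dB


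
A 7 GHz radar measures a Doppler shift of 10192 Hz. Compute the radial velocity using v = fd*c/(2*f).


v = 10192 * 3e8 / (2 * 7000000000.0) = 218.4 m/s

218.4 m/s


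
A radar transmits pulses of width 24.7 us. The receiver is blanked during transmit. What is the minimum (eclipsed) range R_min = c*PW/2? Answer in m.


R_min = 3e8 * 24.7e-6 / 2 = 3705.0 m

3705.0 m


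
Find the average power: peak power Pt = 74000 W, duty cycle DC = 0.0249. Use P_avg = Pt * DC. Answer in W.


P_avg = 74000 * 0.0249 = 1842.6 W

1842.6 W


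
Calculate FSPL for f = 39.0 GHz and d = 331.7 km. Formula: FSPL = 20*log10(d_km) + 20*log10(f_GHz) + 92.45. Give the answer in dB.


20*log10(331.7) = 50.41
20*log10(39.0) = 31.82
FSPL = 174.7 dB

174.7 dB


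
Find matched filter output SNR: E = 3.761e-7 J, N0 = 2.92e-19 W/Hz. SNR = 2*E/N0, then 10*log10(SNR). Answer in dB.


SNR_lin = 2 * 3.761e-7 / 2.92e-19 = 2.576e12
SNR_dB = 10*log10(2.576e12) = 124.1 dB

124.1 dB


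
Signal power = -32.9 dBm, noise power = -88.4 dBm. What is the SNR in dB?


SNR = -32.9 - (-88.4) = 55.5 dB

55.5 dB


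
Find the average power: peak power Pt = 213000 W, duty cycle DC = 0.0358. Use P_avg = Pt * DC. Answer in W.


P_avg = 213000 * 0.0358 = 7625.4 W

7625.4 W


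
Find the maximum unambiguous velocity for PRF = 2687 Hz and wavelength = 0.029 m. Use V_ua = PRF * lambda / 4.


V_ua = 2687 * 0.029 / 4 = 19.5 m/s

19.5 m/s


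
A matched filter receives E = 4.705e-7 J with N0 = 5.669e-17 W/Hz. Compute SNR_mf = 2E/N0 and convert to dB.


SNR_lin = 2 * 4.705e-7 / 5.669e-17 = 1.66e10
SNR_dB = 10*log10(1.66e10) = 102.2 dB

102.2 dB


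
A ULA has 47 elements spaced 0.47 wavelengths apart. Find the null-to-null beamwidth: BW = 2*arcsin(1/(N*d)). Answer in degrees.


1/(N*d) = 1/(47*0.47) = 0.045269
BW = 2*arcsin(0.045269) = 5.2 degrees

5.2 degrees


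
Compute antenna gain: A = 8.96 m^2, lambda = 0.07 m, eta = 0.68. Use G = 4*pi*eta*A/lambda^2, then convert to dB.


G_linear = 4*pi*0.68*8.96/0.07^2 = 15625.38
G_dB = 10*log10(15625.38) = 41.9 dB

41.9 dB


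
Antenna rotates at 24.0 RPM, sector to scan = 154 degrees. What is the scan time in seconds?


t = 154 / (24.0 * 360) * 60 = 1.07 s

1.07 s


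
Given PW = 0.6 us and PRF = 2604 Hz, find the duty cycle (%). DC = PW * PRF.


DC = 0.6e-6 * 2604 * 100 = 0.16%

0.16%


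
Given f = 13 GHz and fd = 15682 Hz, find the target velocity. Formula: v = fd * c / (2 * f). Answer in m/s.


v = 15682 * 3e8 / (2 * 13000000000.0) = 180.9 m/s

180.9 m/s


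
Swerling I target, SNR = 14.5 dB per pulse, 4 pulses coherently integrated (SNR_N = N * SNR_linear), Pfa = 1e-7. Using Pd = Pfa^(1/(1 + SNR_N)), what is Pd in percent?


SNR_lin = 10^(14.5/10) = 28.18383
SNR_N = 4 * 28.18383 = 112.73532
1/(1 + SNR_N) = 1/113.73532 = 0.0087923
Pd = (1e-7)^0.0087923 = 0.86787
Pd = 86.8%

86.8%


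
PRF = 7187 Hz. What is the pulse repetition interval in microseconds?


PRI = 1/7187 = 0.0001391401 s = 139.1 us

139.1 us


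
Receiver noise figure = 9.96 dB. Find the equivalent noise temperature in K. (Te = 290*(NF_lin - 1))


NF_lin = 10^(9.96/10) = 9.908319
Te = 290 * (9.908319 - 1) = 2583.4 K

2583.4 K


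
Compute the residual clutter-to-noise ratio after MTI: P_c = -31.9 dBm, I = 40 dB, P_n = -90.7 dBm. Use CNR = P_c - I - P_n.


CNR = -31.9 - 40 - (-90.7) = 18.8 dB

18.8 dB


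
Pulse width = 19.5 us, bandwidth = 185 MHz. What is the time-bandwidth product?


TBP = 19.5 * 185 = 3607.5

3607.5


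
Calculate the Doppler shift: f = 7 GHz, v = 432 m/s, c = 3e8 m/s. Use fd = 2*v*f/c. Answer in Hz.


fd = 2 * 432 * 7000000000.0 / 3e8 = 20160.0 Hz

20160.0 Hz


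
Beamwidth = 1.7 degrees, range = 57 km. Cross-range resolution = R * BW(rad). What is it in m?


BW_rad = 0.029670597
CR = 57000 * 0.029670597 = 1691.2 m

1691.2 m


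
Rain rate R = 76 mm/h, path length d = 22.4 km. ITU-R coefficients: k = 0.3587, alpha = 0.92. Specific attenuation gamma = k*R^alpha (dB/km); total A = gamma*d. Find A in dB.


gamma = 0.3587 * 76^0.92 = 19.278795 dB/km
A = 19.278795 * 22.4 = 431.85 dB

431.85 dB


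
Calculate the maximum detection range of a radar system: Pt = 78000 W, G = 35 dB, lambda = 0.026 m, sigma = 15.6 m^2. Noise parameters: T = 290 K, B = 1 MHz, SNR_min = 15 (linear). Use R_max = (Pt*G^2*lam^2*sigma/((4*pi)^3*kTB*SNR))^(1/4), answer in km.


G_lin = 10^(35/10) = 3162.27766
R^4 = 78000 * 3162.27766^2 * 0.026^2 * 15.6 / ((4*pi)^3 * 1.38e-23 * 290 * 1000000.0 * 15)
R^4 = 6.90507e19 m^4
R_max = (6.90507e19)^(1/4) = 91157.4 m = 91.2 km

91.2 km


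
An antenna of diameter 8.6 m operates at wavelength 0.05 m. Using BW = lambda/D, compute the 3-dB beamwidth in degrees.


BW_rad = 0.05 / 8.6 = 0.005814
BW_deg = 0.33 degrees

0.33 degrees


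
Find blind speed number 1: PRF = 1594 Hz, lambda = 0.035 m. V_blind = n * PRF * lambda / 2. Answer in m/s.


V_blind = 1 * 1594 * 0.035 / 2 = 27.9 m/s

27.9 m/s


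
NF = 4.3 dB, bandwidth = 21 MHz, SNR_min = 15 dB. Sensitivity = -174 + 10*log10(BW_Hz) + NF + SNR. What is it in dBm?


10*log10(21000000.0) = 73.22
S = -174 + 73.22 + 4.3 + 15 = -81.5 dBm

-81.5 dBm


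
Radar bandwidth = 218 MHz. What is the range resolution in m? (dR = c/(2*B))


dR = 3e8 / (2 * 218000000.0) = 0.69 m

0.69 m


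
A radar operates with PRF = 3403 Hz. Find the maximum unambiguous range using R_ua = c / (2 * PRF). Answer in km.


R_ua = 3e8 / (2 * 3403) = 44078.8 m = 44.1 km

44.1 km


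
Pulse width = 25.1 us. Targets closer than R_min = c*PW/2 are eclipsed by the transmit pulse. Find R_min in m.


R_min = 3e8 * 25.1e-6 / 2 = 3765.0 m

3765.0 m


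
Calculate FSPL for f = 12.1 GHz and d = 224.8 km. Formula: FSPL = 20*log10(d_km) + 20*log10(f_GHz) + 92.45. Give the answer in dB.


20*log10(224.8) = 47.04
20*log10(12.1) = 21.66
FSPL = 161.1 dB

161.1 dB


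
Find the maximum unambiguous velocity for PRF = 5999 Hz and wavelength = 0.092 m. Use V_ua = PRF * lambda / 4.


V_ua = 5999 * 0.092 / 4 = 138.0 m/s

138.0 m/s


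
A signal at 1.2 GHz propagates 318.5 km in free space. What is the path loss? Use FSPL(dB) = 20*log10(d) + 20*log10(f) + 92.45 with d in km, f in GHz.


20*log10(318.5) = 50.06
20*log10(1.2) = 1.58
FSPL = 144.1 dB

144.1 dB


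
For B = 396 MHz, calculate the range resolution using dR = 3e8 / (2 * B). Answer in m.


dR = 3e8 / (2 * 396000000.0) = 0.38 m

0.38 m


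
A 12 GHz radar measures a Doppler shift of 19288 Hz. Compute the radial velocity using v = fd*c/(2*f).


v = 19288 * 3e8 / (2 * 12000000000.0) = 241.1 m/s

241.1 m/s


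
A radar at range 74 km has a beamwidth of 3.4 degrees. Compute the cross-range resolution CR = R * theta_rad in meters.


BW_rad = 0.059341195
CR = 74000 * 0.059341195 = 4391.2 m

4391.2 m


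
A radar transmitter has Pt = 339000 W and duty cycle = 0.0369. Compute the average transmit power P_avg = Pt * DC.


P_avg = 339000 * 0.0369 = 12509.1 W

12509.1 W


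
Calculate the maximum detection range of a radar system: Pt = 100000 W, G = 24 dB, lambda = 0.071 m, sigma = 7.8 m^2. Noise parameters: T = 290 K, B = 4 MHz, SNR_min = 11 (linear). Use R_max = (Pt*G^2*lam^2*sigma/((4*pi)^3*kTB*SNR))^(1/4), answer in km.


G_lin = 10^(24/10) = 251.188643
R^4 = 100000 * 251.188643^2 * 0.071^2 * 7.8 / ((4*pi)^3 * 1.38e-23 * 290 * 4000000.0 * 11)
R^4 = 7.0999e17 m^4
R_max = (7.0999e17)^(1/4) = 29027.7 m = 29.0 km

29.0 km


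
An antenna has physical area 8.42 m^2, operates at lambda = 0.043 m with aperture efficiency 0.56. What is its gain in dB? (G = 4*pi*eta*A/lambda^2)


G_linear = 4*pi*0.56*8.42/0.043^2 = 32045.94
G_dB = 10*log10(32045.94) = 45.1 dB

45.1 dB


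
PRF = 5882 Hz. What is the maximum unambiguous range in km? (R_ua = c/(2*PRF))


R_ua = 3e8 / (2 * 5882) = 25501.5 m = 25.5 km

25.5 km


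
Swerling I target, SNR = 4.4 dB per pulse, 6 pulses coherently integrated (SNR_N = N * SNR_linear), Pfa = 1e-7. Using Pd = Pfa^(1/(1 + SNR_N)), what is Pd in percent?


SNR_lin = 10^(4.4/10) = 2.75423
SNR_N = 6 * 2.75423 = 16.52538
1/(1 + SNR_N) = 1/17.52538 = 0.0570601
Pd = (1e-7)^0.0570601 = 0.39864
Pd = 39.9%

39.9%


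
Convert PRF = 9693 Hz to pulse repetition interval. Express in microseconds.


PRI = 1/9693 = 0.0001031672 s = 103.2 us

103.2 us


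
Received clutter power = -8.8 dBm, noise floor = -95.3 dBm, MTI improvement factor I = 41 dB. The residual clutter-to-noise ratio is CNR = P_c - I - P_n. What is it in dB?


CNR = -8.8 - 41 - (-95.3) = 45.5 dB

45.5 dB


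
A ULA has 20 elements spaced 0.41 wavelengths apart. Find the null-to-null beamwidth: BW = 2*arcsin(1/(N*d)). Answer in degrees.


1/(N*d) = 1/(20*0.41) = 0.121951
BW = 2*arcsin(0.121951) = 14.0 degrees

14.0 degrees


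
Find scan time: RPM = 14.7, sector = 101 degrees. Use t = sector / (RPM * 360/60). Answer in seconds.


t = 101 / (14.7 * 360) * 60 = 1.15 s

1.15 s


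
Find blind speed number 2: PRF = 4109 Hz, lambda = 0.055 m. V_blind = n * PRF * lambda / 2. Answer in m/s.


V_blind = 2 * 4109 * 0.055 / 2 = 226.0 m/s

226.0 m/s


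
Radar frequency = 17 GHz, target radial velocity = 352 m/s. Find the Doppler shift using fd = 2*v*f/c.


fd = 2 * 352 * 17000000000.0 / 3e8 = 39893.3 Hz

39893.3 Hz


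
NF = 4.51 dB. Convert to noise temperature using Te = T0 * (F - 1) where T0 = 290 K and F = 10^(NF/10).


NF_lin = 10^(4.51/10) = 2.82488
Te = 290 * (2.82488 - 1) = 529.2 K

529.2 K


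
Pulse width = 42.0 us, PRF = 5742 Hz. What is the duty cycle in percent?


DC = 42.0e-6 * 5742 * 100 = 24.12%

24.12%


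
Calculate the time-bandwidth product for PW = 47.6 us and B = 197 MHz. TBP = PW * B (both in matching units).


TBP = 47.6 * 197 = 9377.2

9377.2


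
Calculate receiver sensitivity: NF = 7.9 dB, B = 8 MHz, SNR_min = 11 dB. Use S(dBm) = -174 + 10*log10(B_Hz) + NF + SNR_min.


10*log10(8000000.0) = 69.03
S = -174 + 69.03 + 7.9 + 11 = -86.1 dBm

-86.1 dBm


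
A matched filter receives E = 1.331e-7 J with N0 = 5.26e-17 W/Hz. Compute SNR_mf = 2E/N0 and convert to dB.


SNR_lin = 2 * 1.331e-7 / 5.26e-17 = 5.061e9
SNR_dB = 10*log10(5.061e9) = 97.0 dB

97.0 dB


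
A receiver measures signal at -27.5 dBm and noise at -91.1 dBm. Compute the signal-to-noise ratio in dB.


SNR = -27.5 - (-91.1) = 63.6 dB

63.6 dB


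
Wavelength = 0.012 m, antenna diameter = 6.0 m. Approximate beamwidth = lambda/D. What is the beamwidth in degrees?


BW_rad = 0.012 / 6.0 = 0.002
BW_deg = 0.11 degrees

0.11 degrees


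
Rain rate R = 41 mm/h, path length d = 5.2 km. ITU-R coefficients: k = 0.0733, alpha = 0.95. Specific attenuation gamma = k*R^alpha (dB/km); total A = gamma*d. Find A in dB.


gamma = 0.0733 * 41^0.95 = 2.496023 dB/km
A = 2.496023 * 5.2 = 12.98 dB

12.98 dB


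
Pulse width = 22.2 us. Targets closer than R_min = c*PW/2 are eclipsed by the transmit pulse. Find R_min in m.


R_min = 3e8 * 22.2e-6 / 2 = 3330.0 m

3330.0 m


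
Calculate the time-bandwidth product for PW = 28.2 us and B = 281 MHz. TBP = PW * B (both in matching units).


TBP = 28.2 * 281 = 7924.2

7924.2


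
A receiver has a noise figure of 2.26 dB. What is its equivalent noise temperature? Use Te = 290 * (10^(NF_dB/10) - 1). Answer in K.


NF_lin = 10^(2.26/10) = 1.682674
Te = 290 * (1.682674 - 1) = 198.0 K

198.0 K


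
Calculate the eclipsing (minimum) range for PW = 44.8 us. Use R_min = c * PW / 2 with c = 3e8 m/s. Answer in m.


R_min = 3e8 * 44.8e-6 / 2 = 6720.0 m

6720.0 m


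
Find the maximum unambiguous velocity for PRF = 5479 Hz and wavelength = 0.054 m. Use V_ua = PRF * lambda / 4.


V_ua = 5479 * 0.054 / 4 = 74.0 m/s

74.0 m/s


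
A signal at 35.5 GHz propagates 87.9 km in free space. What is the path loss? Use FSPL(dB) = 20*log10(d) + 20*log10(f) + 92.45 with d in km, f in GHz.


20*log10(87.9) = 38.88
20*log10(35.5) = 31.0
FSPL = 162.3 dB

162.3 dB


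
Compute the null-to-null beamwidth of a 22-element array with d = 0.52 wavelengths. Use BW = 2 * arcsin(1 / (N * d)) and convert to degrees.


1/(N*d) = 1/(22*0.52) = 0.087413
BW = 2*arcsin(0.087413) = 10.0 degrees

10.0 degrees


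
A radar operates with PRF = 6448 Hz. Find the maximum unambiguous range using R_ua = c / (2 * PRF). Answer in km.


R_ua = 3e8 / (2 * 6448) = 23263.0 m = 23.3 km

23.3 km


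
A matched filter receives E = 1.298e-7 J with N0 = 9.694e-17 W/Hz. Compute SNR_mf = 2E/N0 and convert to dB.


SNR_lin = 2 * 1.298e-7 / 9.694e-17 = 2.678e9
SNR_dB = 10*log10(2.678e9) = 94.3 dB

94.3 dB


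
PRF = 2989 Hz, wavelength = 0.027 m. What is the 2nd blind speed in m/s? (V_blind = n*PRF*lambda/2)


V_blind = 2 * 2989 * 0.027 / 2 = 80.7 m/s

80.7 m/s


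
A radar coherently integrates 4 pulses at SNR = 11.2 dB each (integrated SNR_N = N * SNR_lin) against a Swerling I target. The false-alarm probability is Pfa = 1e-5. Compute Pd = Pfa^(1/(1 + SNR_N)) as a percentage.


SNR_lin = 10^(11.2/10) = 13.18257
SNR_N = 4 * 13.18257 = 52.73028
1/(1 + SNR_N) = 1/53.73028 = 0.0186115
Pd = (1e-5)^0.0186115 = 0.80713
Pd = 80.7%

80.7%


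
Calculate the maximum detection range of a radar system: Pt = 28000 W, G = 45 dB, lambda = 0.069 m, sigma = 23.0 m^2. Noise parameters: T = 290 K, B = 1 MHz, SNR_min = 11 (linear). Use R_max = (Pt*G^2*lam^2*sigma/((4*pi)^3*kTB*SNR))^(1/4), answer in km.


G_lin = 10^(45/10) = 31622.776602
R^4 = 28000 * 31622.776602^2 * 0.069^2 * 23.0 / ((4*pi)^3 * 1.38e-23 * 290 * 1000000.0 * 11)
R^4 = 3.50982e22 m^4
R_max = (3.50982e22)^(1/4) = 432833.8 m = 432.8 km

432.8 km


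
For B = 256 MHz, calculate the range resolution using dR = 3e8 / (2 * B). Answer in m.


dR = 3e8 / (2 * 256000000.0) = 0.59 m

0.59 m


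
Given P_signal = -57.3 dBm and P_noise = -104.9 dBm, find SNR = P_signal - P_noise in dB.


SNR = -57.3 - (-104.9) = 47.6 dB

47.6 dB


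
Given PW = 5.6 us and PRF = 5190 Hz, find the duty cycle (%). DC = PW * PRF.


DC = 5.6e-6 * 5190 * 100 = 2.91%

2.91%
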